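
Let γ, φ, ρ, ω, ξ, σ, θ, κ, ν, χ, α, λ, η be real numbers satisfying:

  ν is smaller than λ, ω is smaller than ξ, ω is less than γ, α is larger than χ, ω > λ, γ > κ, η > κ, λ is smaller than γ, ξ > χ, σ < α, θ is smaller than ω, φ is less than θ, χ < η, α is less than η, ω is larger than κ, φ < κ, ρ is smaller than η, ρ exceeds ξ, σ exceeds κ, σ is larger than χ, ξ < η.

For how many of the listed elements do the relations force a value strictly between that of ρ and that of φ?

Chaining upward from φ reaches: κ, θ, ω, ξ, γ, σ, α, η.
Chaining downward from ρ reaches: ν, χ, λ, κ, θ, ω, ξ.
Strictly between φ and ρ are those in both lists: κ, θ, ω, ξ — 4 elements.

4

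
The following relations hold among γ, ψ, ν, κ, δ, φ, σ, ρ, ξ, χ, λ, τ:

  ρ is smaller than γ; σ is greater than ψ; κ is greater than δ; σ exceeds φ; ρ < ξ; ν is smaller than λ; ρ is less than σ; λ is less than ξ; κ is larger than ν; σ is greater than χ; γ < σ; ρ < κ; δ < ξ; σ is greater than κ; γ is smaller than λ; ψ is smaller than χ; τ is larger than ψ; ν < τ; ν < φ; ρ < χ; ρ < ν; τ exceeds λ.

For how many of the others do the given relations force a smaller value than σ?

The elements the relations force below σ are ρ, γ, ψ, ν, χ, δ, κ, φ — no chain reaches any other.
That is 8.

8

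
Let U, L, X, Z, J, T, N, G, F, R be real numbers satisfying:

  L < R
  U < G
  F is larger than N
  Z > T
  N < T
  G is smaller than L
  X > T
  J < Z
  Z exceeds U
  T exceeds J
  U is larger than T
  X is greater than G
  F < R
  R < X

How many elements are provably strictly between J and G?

2

Chaining upward from J reaches: T, U, L, Z, R, X.
Chaining downward from G reaches: N, T, U.
Strictly between J and G are those in both lists: T, U — 2 elements.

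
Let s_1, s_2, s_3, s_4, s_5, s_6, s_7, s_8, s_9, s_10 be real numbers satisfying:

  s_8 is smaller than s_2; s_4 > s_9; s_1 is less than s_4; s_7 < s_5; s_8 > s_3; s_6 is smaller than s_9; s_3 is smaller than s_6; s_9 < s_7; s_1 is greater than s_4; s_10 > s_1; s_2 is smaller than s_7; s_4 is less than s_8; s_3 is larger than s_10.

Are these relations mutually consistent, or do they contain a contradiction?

We have s_4 < s_1 stated directly, yet also s_1 < s_10 < s_3 < s_6 < s_9 < s_4 by chaining the others — so s_1 < s_4. Contradiction.

inconsistent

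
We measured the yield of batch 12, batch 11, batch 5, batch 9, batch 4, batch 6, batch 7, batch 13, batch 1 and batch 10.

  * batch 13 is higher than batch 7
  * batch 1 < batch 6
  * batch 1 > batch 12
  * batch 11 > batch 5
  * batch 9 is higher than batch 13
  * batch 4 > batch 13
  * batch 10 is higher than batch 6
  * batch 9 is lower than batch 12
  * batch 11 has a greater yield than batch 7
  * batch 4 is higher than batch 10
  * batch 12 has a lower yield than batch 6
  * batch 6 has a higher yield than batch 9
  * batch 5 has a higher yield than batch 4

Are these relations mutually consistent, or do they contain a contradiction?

The single ordering batch 7 < batch 13 < batch 9 < batch 12 < batch 1 < batch 6 < batch 10 < batch 4 < batch 5 < batch 11 satisfies every listed relation, so no contradiction arises.

consistent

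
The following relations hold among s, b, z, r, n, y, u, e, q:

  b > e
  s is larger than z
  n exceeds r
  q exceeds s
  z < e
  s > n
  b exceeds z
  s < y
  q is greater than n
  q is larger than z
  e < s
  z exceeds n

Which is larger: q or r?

r < n < z < e < s < q, by transitivity through n, z, e, s.
So r < q; q is the larger of the two.

q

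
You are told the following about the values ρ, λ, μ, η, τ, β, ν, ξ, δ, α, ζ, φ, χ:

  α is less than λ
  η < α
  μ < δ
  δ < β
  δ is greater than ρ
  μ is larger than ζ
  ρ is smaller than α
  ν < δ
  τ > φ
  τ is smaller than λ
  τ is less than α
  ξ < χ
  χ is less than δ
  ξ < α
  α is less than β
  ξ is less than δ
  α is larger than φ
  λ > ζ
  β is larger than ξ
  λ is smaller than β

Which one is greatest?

ξ is not greatest since ξ < χ; φ is not greatest since φ < τ; ρ is not greatest since ρ < δ; η is not greatest since η < α; ζ is not greatest since ζ < μ; ν is not greatest since ν < δ; τ is not greatest since τ < λ; μ is not greatest since μ < δ; χ is not greatest since χ < δ; α is not greatest since α < λ; λ is not greatest since λ < β; δ is not greatest since δ < β.
Only β has nothing above it, so β is the greatest.

β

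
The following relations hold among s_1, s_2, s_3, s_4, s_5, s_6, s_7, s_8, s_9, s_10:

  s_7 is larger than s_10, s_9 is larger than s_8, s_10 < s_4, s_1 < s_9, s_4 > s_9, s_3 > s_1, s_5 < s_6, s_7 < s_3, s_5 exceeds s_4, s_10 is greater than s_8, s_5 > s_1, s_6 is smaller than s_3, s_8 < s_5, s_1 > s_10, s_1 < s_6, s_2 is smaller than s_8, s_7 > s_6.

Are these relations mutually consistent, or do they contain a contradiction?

consistent

The single ordering s_2 < s_8 < s_10 < s_1 < s_9 < s_4 < s_5 < s_6 < s_7 < s_3 satisfies every listed relation, so no contradiction arises.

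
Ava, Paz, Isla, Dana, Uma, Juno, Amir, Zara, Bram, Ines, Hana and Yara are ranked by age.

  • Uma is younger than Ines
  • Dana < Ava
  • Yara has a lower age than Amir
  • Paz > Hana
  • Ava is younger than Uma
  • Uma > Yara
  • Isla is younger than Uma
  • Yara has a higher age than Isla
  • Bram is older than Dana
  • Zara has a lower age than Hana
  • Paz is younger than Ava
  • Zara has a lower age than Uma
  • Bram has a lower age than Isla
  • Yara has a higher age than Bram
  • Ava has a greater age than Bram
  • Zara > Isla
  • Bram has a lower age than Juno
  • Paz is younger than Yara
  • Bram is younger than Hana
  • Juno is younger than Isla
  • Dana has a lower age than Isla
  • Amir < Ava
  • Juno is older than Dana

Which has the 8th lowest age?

Yara

Chaining the given pairs: Dana < Bram < Juno < Isla < Zara < Hana < Paz < Yara < Amir < Ava < Uma < Ines.
Counting 8 from the smallest end gives Yara.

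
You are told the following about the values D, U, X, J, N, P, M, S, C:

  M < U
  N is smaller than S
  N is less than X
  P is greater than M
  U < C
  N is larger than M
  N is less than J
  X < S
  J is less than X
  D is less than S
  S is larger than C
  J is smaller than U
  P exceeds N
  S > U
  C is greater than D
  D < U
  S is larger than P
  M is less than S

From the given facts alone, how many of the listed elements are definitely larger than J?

The elements the relations force above J are U, X, C, S — no chain reaches any other.
That is 4.

4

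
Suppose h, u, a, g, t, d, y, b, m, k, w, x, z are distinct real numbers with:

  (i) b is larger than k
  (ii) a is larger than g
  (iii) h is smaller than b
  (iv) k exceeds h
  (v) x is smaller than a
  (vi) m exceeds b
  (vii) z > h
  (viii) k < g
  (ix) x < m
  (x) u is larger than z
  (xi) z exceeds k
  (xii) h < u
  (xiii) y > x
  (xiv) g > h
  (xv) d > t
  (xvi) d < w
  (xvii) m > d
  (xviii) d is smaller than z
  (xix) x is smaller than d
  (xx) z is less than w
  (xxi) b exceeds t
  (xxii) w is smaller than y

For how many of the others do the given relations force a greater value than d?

5

From d the given relations immediately reach m, z, w.
From those, y, u — 5 in total.
No other element is forced above d by the given relations, so the count is 5.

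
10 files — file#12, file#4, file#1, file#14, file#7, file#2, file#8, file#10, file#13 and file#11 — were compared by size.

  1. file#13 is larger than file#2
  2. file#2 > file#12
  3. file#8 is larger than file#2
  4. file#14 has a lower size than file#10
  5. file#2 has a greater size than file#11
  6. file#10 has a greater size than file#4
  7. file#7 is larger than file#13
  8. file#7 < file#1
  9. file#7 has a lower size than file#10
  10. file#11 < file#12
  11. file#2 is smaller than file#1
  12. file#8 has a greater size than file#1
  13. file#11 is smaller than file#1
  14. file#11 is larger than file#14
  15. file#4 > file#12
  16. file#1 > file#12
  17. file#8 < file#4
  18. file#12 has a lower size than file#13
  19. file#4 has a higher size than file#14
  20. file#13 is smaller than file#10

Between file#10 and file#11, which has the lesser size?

file#11 < file#12 and file#12 < file#2 give file#11 < file#2.
Then file#2 < file#13 extends the chain to file#13.
Then file#13 < file#7 extends the chain to file#7.
With file#7 < file#1: file#11 < file#12 < file#2 < file#13 < file#7 < file#1.
With file#1 < file#8: file#11 < file#12 < file#2 < file#13 < file#7 < file#1 < file#8.
With file#8 < file#4: file#11 < file#12 < file#2 < file#13 < file#7 < file#1 < file#8 < file#4.
With file#4 < file#10: file#11 < file#12 < file#2 < file#13 < file#7 < file#1 < file#8 < file#4 < file#10.
So file#11 < file#10; file#11 is the smaller of the two.

file#11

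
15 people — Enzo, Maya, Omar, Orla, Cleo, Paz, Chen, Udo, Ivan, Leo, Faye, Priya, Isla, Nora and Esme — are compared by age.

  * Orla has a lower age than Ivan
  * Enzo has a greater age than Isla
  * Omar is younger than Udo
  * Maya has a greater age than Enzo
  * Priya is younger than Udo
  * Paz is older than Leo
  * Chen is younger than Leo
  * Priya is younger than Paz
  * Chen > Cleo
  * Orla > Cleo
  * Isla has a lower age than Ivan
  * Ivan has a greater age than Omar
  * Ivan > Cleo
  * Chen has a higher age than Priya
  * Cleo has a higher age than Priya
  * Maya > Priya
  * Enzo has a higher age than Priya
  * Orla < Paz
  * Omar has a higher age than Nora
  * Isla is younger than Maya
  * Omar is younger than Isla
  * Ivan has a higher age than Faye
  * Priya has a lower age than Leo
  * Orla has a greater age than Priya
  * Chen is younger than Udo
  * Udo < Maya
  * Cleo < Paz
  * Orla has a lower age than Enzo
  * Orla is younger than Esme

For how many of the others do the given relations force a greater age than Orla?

5

From Orla the given relations immediately reach Esme, Paz, Enzo, Ivan.
From those, Maya — 5 in total.
No other element is forced above Orla by the given relations, so the count is 5.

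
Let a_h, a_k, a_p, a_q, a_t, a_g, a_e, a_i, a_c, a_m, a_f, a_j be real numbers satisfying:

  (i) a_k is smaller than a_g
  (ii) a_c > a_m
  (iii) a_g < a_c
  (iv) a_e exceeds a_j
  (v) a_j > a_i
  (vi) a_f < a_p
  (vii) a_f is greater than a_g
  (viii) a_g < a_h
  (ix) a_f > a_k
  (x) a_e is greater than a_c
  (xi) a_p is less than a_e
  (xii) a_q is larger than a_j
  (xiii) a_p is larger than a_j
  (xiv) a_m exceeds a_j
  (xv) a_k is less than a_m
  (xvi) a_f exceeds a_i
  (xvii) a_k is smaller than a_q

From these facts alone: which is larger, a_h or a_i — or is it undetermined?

undetermined

Following every chain through a_i: above a_i we get a_j, a_q, a_m, a_f, a_c, a_p, a_e.
a_h is not reached, and no chain runs the other way from a_h to a_i.
So the given relations leave the order of a_i and a_h undetermined.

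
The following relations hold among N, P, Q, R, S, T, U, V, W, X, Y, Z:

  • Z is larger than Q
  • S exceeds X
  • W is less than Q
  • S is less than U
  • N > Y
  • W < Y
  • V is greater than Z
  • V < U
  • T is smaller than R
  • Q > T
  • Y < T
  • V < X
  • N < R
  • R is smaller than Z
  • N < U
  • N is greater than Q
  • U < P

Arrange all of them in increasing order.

W < Y < T < Q < N < R < Z < V < X < S < U < P

Nothing is placed below W, so it is least; from there W < Y; Y < T; T < Q; Q < N; N < R; R < Z; Z < V; V < X; X < S; S < U; U < P, each given directly.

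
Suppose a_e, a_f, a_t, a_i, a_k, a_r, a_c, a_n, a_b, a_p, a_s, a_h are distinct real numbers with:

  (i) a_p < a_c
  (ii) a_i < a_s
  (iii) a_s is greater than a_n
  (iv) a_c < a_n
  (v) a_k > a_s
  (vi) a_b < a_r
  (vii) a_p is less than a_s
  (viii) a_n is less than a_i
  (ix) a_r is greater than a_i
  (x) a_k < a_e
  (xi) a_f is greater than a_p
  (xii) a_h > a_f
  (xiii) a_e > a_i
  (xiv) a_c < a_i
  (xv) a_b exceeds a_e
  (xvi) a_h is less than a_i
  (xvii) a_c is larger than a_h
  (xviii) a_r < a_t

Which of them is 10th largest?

a_h

Piecing the relations together gives one ordering: a_p < a_f < a_h < a_c < a_n < a_i < a_s < a_k < a_e < a_b < a_r < a_t.
The 10th largest is a_h.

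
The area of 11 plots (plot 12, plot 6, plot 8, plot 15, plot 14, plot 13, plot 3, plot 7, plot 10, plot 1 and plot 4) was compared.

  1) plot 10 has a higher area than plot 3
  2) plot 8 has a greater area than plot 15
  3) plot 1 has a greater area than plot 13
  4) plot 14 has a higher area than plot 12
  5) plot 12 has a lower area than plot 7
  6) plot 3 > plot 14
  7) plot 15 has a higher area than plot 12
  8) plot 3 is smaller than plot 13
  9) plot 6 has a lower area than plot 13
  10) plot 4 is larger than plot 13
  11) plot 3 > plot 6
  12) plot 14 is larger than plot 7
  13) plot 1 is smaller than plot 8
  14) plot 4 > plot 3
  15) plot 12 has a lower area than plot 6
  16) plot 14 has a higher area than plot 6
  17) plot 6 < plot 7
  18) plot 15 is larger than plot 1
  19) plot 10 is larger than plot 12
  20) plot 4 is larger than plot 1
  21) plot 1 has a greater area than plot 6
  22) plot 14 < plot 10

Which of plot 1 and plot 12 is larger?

plot 12 < plot 6 and plot 6 < plot 7 give plot 12 < plot 7.
Then plot 7 < plot 14 extends the chain to plot 14.
Then plot 14 < plot 3 extends the chain to plot 3.
Then plot 3 < plot 13 extends the chain to plot 13.
Then plot 13 < plot 1 extends the chain to plot 1.
So plot 12 < plot 1; plot 1 is the larger of the two.

plot 1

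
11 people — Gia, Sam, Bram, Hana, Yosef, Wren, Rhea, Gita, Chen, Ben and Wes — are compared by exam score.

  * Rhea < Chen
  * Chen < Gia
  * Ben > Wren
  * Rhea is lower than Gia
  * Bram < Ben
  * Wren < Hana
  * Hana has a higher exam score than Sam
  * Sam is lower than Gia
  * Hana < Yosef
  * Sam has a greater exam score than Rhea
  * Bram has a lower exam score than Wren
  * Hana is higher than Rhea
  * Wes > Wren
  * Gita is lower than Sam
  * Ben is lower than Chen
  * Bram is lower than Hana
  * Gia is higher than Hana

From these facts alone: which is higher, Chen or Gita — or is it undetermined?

undetermined

Following every chain through Gita: above Gita we get Sam, Hana, Yosef, Gia.
Chen is not reached, and no chain runs the other way from Chen to Gita.
So the given relations leave the order of Gita and Chen undetermined.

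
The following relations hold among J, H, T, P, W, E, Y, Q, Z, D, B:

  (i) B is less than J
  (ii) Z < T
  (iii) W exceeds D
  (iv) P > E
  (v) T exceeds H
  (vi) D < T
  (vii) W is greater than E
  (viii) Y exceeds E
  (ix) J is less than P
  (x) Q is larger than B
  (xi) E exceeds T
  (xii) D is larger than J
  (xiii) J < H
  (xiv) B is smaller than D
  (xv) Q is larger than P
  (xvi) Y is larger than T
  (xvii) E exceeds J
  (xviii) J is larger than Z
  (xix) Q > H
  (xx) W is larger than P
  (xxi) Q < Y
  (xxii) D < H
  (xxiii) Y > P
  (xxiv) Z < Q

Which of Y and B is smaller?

B

B < J and J < D give B < D.
Then D < H extends the chain to H.
Then H < T extends the chain to T.
With T < E: B < J < D < H < T < E.
With E < P: B < J < D < H < T < E < P.
Then P < Q extends the chain to Q.
Then Q < Y extends the chain to Y.
So B < Y; B is the smaller of the two.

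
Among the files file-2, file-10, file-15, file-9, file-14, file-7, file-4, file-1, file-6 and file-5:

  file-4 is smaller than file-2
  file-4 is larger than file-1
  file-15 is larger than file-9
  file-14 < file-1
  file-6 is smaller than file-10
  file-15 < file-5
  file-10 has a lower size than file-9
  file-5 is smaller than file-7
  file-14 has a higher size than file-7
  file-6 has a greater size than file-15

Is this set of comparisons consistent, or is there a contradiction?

Chaining the given relations yields file-6 < file-10 < file-9 < file-15, so file-6 < file-15. But one relation states file-15 < file-6. These cannot both hold.

inconsistent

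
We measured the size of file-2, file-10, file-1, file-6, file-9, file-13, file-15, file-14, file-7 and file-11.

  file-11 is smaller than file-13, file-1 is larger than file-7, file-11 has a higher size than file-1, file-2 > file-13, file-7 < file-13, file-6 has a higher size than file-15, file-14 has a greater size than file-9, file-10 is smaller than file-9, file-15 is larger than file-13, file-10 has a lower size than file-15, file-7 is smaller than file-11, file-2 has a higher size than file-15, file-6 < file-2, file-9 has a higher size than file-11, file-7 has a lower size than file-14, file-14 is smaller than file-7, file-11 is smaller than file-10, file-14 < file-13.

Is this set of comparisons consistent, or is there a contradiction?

Chaining the given relations yields file-7 < file-1 < file-11 < file-10 < file-9 < file-14, so file-7 < file-14. But one relation states file-14 < file-7. These cannot both hold.

inconsistent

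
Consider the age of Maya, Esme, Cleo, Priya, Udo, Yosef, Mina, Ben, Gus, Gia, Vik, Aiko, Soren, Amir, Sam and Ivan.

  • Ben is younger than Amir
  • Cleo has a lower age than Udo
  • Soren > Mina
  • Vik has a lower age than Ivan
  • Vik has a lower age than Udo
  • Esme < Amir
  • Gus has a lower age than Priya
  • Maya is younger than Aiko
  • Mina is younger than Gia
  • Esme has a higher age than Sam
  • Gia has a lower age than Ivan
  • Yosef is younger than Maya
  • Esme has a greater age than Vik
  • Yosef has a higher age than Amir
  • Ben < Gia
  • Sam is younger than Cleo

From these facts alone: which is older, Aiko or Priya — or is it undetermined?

undetermined

Following every chain through Priya: below Priya we get Gus.
Aiko is not reached, and no chain runs the other way from Aiko to Priya.
So the given relations leave the order of Priya and Aiko undetermined.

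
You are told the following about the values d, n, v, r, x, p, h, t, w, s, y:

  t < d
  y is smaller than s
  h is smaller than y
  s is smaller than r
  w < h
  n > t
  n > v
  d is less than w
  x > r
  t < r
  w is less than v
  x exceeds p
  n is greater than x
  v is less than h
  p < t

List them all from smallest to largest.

p < t < d < w < v < h < y < s < r < x < n

The consecutive links are each given: p < t; t < d; d < w; w < v; v < h; h < y; y < s; s < r; r < x; x < n.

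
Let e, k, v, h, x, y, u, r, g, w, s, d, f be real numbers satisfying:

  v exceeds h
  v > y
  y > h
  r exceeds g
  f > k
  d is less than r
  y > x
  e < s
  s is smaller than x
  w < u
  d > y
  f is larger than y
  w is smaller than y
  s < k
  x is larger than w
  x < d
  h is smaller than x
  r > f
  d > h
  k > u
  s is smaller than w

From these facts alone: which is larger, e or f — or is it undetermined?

e < s and s < w give e < w.
With w < u: e < s < w < u.
Then u < k extends the chain to k.
Then k < f extends the chain to f.
So f is larger.

f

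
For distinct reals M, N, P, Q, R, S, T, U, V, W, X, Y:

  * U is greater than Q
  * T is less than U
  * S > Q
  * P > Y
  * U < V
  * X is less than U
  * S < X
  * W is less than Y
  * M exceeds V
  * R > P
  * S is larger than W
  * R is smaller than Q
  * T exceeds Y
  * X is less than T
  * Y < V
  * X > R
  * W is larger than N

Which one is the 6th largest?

Chaining the given pairs: N < W < Y < P < R < Q < S < X < T < U < V < M.
Counting 6 from the largest end gives S.

S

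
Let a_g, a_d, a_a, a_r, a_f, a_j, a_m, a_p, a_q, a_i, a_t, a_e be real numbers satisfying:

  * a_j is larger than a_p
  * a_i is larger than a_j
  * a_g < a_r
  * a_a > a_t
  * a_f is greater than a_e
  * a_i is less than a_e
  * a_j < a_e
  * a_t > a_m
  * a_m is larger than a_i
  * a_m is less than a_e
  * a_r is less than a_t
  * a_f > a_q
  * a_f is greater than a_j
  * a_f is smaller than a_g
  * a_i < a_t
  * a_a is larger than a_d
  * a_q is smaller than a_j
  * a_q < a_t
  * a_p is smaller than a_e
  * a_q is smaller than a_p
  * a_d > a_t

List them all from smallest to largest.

The consecutive links are each given: a_q < a_p; a_p < a_j; a_j < a_i; a_i < a_m; a_m < a_e; a_e < a_f; a_f < a_g; a_g < a_r; a_r < a_t; a_t < a_d; a_d < a_a.

a_q < a_p < a_j < a_i < a_m < a_e < a_f < a_g < a_r < a_t < a_d < a_a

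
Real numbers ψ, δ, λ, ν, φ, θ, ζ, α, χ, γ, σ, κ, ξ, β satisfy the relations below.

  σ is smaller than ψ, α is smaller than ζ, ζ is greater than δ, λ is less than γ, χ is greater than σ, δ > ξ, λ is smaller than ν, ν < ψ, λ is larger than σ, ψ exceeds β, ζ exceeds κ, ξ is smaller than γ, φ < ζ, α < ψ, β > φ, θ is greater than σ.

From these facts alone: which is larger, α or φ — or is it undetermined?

undetermined

Following every chain through φ: above φ we get β, ζ, ψ.
α is not reached, and no chain runs the other way from α to φ.
So the given relations leave the order of φ and α undetermined.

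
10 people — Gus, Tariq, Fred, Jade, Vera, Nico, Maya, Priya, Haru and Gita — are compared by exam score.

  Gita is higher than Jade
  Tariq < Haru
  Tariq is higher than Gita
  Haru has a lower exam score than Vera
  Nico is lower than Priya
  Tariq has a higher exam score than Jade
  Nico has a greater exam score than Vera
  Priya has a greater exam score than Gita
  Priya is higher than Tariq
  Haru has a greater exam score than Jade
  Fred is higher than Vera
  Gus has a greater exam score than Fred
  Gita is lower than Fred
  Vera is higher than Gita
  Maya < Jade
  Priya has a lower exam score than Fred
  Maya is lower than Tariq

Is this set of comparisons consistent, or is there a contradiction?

The single ordering Maya < Jade < Gita < Tariq < Haru < Vera < Nico < Priya < Fred < Gus satisfies every listed relation, so no contradiction arises.

consistent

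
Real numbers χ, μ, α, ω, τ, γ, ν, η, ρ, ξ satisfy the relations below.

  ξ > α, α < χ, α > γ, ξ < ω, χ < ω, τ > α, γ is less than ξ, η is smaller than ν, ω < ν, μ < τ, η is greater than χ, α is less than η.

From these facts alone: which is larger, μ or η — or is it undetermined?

Following every chain through μ: above μ we get τ.
η is not reached, and no chain runs the other way from η to μ.
So the given relations leave the order of μ and η undetermined.

undetermined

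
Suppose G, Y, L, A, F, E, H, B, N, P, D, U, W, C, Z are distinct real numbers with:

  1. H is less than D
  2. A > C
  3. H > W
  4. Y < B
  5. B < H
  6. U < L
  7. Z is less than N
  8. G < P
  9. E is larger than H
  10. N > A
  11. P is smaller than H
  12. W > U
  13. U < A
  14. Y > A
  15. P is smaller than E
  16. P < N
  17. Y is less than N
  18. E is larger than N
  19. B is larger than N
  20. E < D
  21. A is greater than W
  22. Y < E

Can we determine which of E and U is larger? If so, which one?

E

U < W and W < A give U < A.
With A < Y: U < W < A < Y.
With Y < N: U < W < A < Y < N.
Then N < B extends the chain to B.
With B < H: U < W < A < Y < N < B < H.
With H < E: U < W < A < Y < N < B < H < E.
So E is larger.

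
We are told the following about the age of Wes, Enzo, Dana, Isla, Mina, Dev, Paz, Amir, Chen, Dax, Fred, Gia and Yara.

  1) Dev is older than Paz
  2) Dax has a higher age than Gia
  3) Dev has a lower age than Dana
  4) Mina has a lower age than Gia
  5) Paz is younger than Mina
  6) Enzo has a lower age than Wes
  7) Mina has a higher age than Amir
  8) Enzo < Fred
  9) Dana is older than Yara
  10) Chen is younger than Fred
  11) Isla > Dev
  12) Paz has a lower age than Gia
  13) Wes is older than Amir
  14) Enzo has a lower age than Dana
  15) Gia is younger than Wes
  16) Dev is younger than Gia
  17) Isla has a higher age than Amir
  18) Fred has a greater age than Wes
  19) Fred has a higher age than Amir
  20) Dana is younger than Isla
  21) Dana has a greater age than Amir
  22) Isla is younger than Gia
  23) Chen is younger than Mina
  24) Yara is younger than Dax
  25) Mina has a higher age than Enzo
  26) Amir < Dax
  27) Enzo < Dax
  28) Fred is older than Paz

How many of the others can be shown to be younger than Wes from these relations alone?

10

The elements the relations force below Wes are Yara, Paz, Amir, Chen, Dev, Enzo, Mina, Dana, Isla, Gia — no chain reaches any other.
That is 10.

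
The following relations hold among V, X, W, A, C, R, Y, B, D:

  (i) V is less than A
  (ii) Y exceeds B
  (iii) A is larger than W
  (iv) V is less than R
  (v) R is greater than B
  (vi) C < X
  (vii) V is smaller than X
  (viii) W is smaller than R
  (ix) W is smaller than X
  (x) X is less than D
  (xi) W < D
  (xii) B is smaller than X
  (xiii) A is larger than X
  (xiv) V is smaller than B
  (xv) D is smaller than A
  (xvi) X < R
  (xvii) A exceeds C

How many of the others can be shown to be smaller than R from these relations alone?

5

The elements the relations force below R are V, B, W, C, X — no chain reaches any other.
That is 5.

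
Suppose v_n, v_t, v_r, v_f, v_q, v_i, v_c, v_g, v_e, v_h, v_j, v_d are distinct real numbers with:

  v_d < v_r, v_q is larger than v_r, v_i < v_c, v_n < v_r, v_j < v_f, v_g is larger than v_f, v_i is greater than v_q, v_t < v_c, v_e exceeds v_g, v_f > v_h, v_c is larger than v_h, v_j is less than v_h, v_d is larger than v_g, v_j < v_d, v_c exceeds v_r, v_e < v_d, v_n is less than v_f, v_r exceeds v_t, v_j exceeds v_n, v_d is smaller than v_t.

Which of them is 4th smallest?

v_f

Chaining the given pairs: v_n < v_j < v_h < v_f < v_g < v_e < v_d < v_t < v_r < v_q < v_i < v_c.
Counting 4 from the smallest end gives v_f.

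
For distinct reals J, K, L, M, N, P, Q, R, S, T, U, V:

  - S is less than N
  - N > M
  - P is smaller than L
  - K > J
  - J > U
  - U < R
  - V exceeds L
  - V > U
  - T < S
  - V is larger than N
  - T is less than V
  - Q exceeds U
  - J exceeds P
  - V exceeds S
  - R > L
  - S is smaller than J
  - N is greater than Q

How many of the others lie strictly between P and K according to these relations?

The relations place P below K. An element lies strictly between them when it is forced above P and also forced below K.
Above P: {L, R, J, V}. Below K: {U, T, S, J}.
Intersection: {J} — 1.

1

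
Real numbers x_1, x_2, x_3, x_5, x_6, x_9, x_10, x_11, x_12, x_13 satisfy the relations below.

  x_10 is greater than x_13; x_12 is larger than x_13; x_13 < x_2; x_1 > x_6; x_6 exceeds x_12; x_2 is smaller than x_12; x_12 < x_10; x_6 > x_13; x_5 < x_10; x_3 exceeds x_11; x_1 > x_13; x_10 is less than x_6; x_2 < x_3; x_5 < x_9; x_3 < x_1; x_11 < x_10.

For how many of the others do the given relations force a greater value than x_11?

Directly above x_11: x_3, x_10.
One step further: x_6, x_1 (4 so far).
Nothing else is reachable above x_11; 4 in all.

4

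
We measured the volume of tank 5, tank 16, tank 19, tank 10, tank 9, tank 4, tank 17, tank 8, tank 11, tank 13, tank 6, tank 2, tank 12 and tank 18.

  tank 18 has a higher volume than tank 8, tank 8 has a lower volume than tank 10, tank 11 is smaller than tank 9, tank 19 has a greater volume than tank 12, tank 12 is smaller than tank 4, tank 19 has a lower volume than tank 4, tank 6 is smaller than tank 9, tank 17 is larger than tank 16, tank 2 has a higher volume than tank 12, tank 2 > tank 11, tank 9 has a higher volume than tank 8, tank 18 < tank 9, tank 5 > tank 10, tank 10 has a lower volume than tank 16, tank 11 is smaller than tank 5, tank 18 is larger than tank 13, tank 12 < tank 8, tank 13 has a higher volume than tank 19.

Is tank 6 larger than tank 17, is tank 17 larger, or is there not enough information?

Following every chain through tank 6: above tank 6 we get tank 9.
tank 17 is not reached, and no chain runs the other way from tank 17 to tank 6.
So the given relations leave the order of tank 6 and tank 17 undetermined.

undetermined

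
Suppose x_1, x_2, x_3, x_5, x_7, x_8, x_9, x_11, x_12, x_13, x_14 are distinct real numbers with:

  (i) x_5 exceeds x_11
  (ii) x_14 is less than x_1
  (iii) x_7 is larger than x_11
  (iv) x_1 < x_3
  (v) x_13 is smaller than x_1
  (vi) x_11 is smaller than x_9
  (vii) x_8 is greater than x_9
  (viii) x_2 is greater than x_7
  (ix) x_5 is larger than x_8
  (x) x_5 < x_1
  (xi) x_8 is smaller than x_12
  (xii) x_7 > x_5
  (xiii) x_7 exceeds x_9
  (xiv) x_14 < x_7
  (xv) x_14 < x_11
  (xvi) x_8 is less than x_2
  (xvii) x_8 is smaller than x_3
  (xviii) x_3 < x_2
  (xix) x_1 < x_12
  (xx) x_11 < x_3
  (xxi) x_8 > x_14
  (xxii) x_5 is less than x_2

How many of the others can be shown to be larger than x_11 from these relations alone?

Directly above x_11: x_9, x_5, x_7, x_3.
One step further: x_8, x_1, x_2 (7 so far).
One step further: x_12 (8 so far).
No other element is forced above x_11 by the given relations, so the count is 8.

8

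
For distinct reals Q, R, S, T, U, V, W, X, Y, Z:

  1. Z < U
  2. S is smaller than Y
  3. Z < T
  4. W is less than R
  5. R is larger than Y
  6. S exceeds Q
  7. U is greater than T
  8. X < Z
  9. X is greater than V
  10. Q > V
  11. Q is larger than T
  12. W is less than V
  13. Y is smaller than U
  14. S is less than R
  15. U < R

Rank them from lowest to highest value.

W < V < X < Z < T < Q < S < Y < U < R

Each adjacent pair is fixed by a given relation: W < V; V < X; X < Z; Z < T; T < Q; Q < S; S < Y; Y < U; U < R. Chaining them end to end gives the full order.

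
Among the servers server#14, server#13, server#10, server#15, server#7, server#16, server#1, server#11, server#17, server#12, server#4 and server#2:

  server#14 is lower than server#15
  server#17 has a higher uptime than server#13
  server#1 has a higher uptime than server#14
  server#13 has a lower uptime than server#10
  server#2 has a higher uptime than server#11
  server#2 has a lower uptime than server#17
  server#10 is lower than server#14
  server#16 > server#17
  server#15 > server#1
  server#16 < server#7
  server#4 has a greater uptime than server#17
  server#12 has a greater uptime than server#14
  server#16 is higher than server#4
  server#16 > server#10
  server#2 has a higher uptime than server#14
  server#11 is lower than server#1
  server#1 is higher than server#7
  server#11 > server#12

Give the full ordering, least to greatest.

server#13 < server#10 < server#14 < server#12 < server#11 < server#2 < server#17 < server#4 < server#16 < server#7 < server#1 < server#15

The consecutive links are each given: server#13 < server#10; server#10 < server#14; server#14 < server#12; server#12 < server#11; server#11 < server#2; server#2 < server#17; server#17 < server#4; server#4 < server#16; server#16 < server#7; server#7 < server#1; server#1 < server#15.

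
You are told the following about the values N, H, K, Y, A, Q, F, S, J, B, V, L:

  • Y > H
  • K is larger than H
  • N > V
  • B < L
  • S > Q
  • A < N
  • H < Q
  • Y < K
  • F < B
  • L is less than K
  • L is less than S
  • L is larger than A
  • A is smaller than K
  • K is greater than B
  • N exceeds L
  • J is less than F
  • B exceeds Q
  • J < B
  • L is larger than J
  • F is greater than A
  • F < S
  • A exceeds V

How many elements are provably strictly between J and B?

The relations place J below B. An element lies strictly between them when it is forced above J and also forced below B.
Above J: {F, L, K, N, S}. Below B: {H, V, A, F, Q}.
Intersection: {F} — 1.

1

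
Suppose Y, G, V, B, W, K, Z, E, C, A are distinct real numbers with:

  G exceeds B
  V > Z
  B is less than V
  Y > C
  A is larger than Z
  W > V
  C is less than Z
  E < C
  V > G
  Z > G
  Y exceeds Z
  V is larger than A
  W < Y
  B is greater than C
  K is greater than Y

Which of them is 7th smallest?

Chaining the given pairs: E < C < B < G < Z < A < V < W < Y < K.
Counting 7 from the smallest end gives V.

V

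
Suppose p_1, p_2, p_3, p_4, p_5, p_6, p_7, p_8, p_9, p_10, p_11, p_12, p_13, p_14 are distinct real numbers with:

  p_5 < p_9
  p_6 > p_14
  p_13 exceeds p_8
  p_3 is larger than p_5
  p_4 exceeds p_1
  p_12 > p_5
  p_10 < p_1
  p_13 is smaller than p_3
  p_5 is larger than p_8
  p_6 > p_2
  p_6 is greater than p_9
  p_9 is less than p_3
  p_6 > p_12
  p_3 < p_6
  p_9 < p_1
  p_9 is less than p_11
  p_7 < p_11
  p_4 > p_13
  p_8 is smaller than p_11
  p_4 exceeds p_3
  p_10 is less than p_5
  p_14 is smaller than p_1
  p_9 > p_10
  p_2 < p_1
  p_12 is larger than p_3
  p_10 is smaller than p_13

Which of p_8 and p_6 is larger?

Chaining the given relations: p_8 < p_5 < p_9 < p_3 < p_12 < p_6.
So p_8 < p_6; p_6 is the larger of the two.

p_6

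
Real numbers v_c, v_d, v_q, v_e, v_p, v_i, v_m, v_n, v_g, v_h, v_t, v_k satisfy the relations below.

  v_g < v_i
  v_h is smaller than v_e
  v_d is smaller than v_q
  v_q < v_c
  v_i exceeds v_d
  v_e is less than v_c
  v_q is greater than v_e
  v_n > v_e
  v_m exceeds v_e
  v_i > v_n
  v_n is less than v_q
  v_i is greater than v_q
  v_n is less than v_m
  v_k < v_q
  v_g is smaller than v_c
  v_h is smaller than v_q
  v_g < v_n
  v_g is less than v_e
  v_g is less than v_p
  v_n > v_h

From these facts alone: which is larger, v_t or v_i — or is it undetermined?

Following every chain through v_t: nothing is chained to v_t.
v_i is not reached, and no chain runs the other way from v_i to v_t.
So the given relations leave the order of v_t and v_i undetermined.

undetermined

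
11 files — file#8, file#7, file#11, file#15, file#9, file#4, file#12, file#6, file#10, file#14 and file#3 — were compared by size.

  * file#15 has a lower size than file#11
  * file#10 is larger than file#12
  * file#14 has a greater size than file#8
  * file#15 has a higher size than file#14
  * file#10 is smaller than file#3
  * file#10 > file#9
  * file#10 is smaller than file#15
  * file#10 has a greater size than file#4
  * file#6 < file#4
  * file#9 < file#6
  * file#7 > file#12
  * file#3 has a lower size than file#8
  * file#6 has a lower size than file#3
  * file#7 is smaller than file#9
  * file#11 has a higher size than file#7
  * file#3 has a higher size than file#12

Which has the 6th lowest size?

Chaining the given pairs: file#12 < file#7 < file#9 < file#6 < file#4 < file#10 < file#3 < file#8 < file#14 < file#15 < file#11.
The 6th smallest is file#10.

file#10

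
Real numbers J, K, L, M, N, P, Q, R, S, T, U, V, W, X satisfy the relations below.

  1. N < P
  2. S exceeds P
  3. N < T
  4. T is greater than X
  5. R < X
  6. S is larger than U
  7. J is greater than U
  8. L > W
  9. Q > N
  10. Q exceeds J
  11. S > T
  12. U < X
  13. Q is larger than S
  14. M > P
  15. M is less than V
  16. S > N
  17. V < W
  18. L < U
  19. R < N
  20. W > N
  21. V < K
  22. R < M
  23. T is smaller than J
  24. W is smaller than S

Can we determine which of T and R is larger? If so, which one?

Link the given pairs in sequence: R < N; N < P; P < M; M < V; V < W; W < L; L < U; U < X; X < T.
Chaining these gives R < N < P < M < V < W < L < U < X < T.
So T is larger.

T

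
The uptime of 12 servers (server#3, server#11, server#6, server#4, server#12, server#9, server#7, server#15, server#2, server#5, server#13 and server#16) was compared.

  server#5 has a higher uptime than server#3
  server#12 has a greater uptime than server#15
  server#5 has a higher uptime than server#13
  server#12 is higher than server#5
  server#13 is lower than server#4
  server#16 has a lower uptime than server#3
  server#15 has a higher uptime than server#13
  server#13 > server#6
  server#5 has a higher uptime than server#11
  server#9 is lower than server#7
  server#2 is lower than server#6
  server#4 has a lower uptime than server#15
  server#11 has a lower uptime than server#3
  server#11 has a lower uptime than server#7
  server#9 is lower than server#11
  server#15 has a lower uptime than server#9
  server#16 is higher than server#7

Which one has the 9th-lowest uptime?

Piecing the relations together gives one ordering: server#2 < server#6 < server#13 < server#4 < server#15 < server#9 < server#11 < server#7 < server#16 < server#3 < server#5 < server#12.
Counting 9 from the smallest end gives server#16.

server#16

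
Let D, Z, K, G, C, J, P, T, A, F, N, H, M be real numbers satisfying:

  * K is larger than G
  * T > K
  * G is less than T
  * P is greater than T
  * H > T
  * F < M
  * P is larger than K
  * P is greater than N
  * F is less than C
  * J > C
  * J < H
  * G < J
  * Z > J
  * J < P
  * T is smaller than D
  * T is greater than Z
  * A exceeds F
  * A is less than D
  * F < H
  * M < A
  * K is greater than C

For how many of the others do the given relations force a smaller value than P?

8

Directly below P: J, K, T, N.
One step further: G, C, Z (7 so far).
One step further: F (8 so far).
No other element is forced below P by the given relations, so the count is 8.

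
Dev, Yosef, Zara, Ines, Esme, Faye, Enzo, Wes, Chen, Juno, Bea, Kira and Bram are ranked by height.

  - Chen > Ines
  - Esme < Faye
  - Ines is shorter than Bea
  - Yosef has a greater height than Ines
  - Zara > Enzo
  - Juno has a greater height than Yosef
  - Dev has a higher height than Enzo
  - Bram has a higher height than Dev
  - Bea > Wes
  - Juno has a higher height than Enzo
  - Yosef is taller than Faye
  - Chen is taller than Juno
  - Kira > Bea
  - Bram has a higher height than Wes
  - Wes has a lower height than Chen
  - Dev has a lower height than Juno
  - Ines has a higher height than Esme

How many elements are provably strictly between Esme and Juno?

Chaining upward from Esme reaches: Faye, Ines, Bea, Kira, Yosef, Chen.
Chaining downward from Juno reaches: Enzo, Faye, Ines, Dev, Yosef.
Strictly between Esme and Juno are those in both lists: Faye, Ines, Yosef — 3 elements.

3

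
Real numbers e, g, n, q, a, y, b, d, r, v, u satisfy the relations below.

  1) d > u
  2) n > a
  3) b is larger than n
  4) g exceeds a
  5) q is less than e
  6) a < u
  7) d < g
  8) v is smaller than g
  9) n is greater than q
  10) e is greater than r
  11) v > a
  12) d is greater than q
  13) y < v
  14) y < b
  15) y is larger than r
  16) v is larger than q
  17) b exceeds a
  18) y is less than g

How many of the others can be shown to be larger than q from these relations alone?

6

The elements the relations force above q are v, n, d, e, g, b — no chain reaches any other.
That is 6.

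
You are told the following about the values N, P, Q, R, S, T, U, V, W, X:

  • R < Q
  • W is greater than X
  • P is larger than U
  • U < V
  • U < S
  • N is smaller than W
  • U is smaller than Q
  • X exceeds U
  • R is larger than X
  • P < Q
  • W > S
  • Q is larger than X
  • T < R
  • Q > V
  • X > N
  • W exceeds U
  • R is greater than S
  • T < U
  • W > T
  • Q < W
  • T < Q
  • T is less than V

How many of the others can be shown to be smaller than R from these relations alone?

5

The elements the relations force below R are T, U, S, N, X — no chain reaches any other.
That is 5.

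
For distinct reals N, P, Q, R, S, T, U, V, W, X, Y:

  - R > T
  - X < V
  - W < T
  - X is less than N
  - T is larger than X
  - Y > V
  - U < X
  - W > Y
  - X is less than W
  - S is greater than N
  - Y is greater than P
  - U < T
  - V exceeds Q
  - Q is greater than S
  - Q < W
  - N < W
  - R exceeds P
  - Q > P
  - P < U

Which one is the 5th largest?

V

The consecutive relations fix a unique order: P < U < X < N < S < Q < V < Y < W < T < R.
Counting 5 from the largest end gives V.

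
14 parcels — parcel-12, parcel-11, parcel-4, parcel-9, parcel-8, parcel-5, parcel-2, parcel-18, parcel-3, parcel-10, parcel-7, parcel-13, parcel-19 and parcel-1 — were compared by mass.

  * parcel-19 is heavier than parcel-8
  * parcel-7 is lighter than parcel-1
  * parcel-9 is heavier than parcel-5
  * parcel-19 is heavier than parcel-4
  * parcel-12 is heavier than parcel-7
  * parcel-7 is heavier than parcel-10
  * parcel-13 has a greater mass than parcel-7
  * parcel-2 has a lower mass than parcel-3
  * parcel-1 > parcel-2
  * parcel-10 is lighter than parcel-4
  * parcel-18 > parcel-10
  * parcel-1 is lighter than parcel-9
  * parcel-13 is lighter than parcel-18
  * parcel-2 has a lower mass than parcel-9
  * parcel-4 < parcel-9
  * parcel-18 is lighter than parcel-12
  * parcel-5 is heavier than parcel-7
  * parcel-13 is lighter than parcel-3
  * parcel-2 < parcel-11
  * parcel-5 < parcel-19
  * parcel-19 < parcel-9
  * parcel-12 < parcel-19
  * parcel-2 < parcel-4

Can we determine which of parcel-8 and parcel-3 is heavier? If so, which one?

Following every chain through parcel-8: above parcel-8 we get parcel-19, parcel-9.
parcel-3 is not reached, and no chain runs the other way from parcel-3 to parcel-8.
So the given relations leave the order of parcel-8 and parcel-3 undetermined.

undetermined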